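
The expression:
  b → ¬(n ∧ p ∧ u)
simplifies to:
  ¬b ∨ ¬n ∨ ¬p ∨ ¬u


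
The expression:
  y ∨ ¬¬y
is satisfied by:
  {y: True}


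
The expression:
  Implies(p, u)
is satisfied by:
  {u: True, p: False}
  {p: False, u: False}
  {p: True, u: True}


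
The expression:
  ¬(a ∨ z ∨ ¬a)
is never true.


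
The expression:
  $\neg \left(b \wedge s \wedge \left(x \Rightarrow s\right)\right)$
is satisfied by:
  {s: False, b: False}
  {b: True, s: False}
  {s: True, b: False}


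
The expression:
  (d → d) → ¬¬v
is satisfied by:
  {v: True}


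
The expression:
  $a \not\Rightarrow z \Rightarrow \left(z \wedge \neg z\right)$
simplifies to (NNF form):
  $z \vee \neg a$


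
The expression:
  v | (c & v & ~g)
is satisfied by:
  {v: True}


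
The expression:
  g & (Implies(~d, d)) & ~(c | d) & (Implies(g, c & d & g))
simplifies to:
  False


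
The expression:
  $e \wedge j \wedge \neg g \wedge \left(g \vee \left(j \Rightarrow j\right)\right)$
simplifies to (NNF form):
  $e \wedge j \wedge \neg g$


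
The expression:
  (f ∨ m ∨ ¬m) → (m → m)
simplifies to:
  True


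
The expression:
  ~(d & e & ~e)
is always true.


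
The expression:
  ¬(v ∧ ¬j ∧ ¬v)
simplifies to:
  True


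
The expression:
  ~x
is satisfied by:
  {x: False}


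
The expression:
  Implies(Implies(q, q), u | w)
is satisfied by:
  {u: True, w: True}
  {u: True, w: False}
  {w: True, u: False}


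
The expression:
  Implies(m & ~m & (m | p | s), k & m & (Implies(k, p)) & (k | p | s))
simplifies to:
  True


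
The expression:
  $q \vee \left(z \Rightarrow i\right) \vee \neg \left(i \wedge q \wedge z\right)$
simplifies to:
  $\text{True}$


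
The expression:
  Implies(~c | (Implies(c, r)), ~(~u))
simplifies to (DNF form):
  u | (c & ~r)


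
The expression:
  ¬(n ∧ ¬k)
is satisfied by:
  {k: True, n: False}
  {n: False, k: False}
  {n: True, k: True}


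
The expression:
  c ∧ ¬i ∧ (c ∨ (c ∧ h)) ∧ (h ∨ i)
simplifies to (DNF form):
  c ∧ h ∧ ¬i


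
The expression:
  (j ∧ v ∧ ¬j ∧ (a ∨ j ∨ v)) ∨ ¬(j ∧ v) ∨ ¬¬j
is always true.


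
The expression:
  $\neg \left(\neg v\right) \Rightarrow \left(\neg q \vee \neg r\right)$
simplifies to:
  $\neg q \vee \neg r \vee \neg v$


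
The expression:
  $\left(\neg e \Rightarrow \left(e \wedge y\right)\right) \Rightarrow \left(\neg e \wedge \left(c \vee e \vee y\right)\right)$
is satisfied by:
  {e: False}


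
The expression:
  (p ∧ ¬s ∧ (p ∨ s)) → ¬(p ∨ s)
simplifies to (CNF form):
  s ∨ ¬p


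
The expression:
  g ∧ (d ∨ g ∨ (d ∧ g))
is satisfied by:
  {g: True}


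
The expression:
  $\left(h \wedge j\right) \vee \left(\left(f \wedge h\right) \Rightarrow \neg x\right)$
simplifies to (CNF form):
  $j \vee \neg f \vee \neg h \vee \neg x$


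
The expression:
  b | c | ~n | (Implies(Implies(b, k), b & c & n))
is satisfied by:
  {b: True, c: True, n: False}
  {b: True, c: False, n: False}
  {c: True, b: False, n: False}
  {b: False, c: False, n: False}
  {b: True, n: True, c: True}
  {b: True, n: True, c: False}
  {n: True, c: True, b: False}


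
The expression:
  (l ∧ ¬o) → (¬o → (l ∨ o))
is always true.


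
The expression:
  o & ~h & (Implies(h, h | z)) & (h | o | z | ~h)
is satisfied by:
  {o: True, h: False}


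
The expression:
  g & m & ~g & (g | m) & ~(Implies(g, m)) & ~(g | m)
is never true.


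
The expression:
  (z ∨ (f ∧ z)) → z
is always true.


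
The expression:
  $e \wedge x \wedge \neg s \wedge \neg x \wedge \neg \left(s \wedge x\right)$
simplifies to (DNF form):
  $\text{False}$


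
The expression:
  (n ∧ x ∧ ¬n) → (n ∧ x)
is always true.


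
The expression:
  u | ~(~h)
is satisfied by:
  {u: True, h: True}
  {u: True, h: False}
  {h: True, u: False}


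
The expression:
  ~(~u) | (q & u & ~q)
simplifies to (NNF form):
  u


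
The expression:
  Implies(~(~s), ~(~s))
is always true.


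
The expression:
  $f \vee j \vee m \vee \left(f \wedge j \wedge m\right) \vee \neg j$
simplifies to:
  $\text{True}$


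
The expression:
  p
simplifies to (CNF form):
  p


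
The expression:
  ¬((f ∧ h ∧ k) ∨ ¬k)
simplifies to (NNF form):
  k ∧ (¬f ∨ ¬h)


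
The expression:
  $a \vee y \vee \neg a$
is always true.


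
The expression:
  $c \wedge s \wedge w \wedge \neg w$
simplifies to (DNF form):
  $\text{False}$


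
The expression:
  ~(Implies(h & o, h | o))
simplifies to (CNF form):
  False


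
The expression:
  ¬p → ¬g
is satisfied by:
  {p: True, g: False}
  {g: False, p: False}
  {g: True, p: True}


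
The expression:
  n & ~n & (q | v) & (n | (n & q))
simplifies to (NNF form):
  False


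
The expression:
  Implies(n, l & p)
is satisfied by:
  {p: True, l: True, n: False}
  {p: True, l: False, n: False}
  {l: True, p: False, n: False}
  {p: False, l: False, n: False}
  {n: True, p: True, l: True}


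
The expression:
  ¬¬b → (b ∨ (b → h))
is always true.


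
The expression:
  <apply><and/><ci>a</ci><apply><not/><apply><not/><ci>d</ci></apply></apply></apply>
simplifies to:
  <apply><and/><ci>a</ci><ci>d</ci></apply>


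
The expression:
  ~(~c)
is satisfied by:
  {c: True}


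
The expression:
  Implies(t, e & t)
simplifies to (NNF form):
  e | ~t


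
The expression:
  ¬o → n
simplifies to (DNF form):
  n ∨ o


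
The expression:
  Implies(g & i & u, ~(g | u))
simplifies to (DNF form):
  ~g | ~i | ~u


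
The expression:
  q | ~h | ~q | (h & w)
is always true.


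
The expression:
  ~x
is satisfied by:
  {x: False}


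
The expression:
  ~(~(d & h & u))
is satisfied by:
  {h: True, u: True, d: True}


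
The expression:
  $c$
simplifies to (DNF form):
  $c$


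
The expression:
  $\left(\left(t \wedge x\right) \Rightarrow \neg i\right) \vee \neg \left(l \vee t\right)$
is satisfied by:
  {t: False, x: False, i: False}
  {i: True, t: False, x: False}
  {x: True, t: False, i: False}
  {i: True, x: True, t: False}
  {t: True, i: False, x: False}
  {i: True, t: True, x: False}
  {x: True, t: True, i: False}


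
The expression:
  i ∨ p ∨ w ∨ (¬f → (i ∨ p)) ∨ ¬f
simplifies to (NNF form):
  True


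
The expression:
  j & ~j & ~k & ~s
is never true.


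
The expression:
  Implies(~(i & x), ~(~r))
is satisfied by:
  {r: True, x: True, i: True}
  {r: True, x: True, i: False}
  {r: True, i: True, x: False}
  {r: True, i: False, x: False}
  {x: True, i: True, r: False}


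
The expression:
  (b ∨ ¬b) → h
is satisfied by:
  {h: True}


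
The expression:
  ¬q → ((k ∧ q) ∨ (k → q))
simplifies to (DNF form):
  q ∨ ¬k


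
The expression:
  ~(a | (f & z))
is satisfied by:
  {z: False, a: False, f: False}
  {f: True, z: False, a: False}
  {z: True, f: False, a: False}


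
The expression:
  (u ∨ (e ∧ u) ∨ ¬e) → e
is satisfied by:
  {e: True}


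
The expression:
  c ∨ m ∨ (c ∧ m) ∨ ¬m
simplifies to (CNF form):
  True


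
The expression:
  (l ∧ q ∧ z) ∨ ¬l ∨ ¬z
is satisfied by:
  {q: True, l: False, z: False}
  {l: False, z: False, q: False}
  {q: True, z: True, l: False}
  {z: True, l: False, q: False}
  {q: True, l: True, z: False}
  {l: True, q: False, z: False}
  {q: True, z: True, l: True}


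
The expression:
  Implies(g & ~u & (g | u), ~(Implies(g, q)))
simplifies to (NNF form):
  u | ~g | ~q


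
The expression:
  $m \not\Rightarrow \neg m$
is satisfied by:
  {m: True}


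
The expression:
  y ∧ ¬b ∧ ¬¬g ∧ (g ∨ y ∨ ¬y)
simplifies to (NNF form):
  g ∧ y ∧ ¬b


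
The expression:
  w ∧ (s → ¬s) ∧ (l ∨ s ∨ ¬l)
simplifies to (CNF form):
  w ∧ ¬s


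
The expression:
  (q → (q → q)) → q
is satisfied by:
  {q: True}


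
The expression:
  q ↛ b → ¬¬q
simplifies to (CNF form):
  True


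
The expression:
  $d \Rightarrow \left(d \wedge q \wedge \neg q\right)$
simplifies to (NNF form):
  $\neg d$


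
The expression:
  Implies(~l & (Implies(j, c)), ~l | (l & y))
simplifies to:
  True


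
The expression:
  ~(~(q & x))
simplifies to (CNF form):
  q & x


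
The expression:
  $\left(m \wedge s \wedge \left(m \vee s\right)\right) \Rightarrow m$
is always true.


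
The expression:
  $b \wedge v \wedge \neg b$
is never true.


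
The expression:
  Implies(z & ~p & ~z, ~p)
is always true.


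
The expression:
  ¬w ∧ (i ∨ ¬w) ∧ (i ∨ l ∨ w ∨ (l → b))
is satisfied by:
  {w: False}


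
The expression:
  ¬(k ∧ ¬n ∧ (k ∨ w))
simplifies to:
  n ∨ ¬k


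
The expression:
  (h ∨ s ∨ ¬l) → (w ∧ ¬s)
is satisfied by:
  {l: True, w: True, h: False, s: False}
  {w: True, l: False, h: False, s: False}
  {l: True, w: True, h: True, s: False}
  {w: True, h: True, l: False, s: False}
  {l: True, h: False, w: False, s: False}


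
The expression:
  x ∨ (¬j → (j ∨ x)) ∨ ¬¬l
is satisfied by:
  {x: True, l: True, j: True}
  {x: True, l: True, j: False}
  {x: True, j: True, l: False}
  {x: True, j: False, l: False}
  {l: True, j: True, x: False}
  {l: True, j: False, x: False}
  {j: True, l: False, x: False}


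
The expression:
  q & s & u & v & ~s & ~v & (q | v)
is never true.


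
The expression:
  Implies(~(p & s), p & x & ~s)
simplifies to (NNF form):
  p & (s | x)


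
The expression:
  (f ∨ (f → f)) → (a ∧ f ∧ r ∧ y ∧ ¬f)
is never true.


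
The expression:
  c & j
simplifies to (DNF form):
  c & j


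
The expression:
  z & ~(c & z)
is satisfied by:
  {z: True, c: False}


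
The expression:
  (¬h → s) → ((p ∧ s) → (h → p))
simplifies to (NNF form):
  True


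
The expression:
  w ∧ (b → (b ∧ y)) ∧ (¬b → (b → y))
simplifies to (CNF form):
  w ∧ (y ∨ ¬b)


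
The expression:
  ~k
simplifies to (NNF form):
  ~k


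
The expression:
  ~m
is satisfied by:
  {m: False}


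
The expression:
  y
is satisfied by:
  {y: True}


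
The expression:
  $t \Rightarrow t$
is always true.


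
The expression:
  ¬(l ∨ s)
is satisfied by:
  {l: False, s: False}


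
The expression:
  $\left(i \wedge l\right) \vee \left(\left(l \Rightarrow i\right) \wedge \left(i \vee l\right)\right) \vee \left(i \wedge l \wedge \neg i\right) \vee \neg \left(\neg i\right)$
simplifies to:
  $i$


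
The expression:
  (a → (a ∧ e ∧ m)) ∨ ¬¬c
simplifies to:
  c ∨ (e ∧ m) ∨ ¬a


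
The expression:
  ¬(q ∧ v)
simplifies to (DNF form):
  ¬q ∨ ¬v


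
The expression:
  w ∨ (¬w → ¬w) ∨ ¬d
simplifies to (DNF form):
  True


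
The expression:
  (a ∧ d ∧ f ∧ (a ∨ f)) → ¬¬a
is always true.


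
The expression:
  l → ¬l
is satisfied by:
  {l: False}


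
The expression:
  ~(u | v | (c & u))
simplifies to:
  ~u & ~v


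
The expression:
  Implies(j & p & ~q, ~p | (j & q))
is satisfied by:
  {q: True, p: False, j: False}
  {p: False, j: False, q: False}
  {j: True, q: True, p: False}
  {j: True, p: False, q: False}
  {q: True, p: True, j: False}
  {p: True, q: False, j: False}
  {j: True, p: True, q: True}


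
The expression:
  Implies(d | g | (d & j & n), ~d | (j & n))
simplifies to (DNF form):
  ~d | (j & n)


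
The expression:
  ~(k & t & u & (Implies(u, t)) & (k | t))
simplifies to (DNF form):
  ~k | ~t | ~u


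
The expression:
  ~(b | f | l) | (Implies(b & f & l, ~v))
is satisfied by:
  {l: False, v: False, b: False, f: False}
  {f: True, l: False, v: False, b: False}
  {b: True, l: False, v: False, f: False}
  {f: True, b: True, l: False, v: False}
  {v: True, f: False, l: False, b: False}
  {f: True, v: True, l: False, b: False}
  {b: True, v: True, f: False, l: False}
  {f: True, b: True, v: True, l: False}
  {l: True, b: False, v: False, f: False}
  {f: True, l: True, b: False, v: False}
  {b: True, l: True, f: False, v: False}
  {f: True, b: True, l: True, v: False}
  {v: True, l: True, b: False, f: False}
  {f: True, v: True, l: True, b: False}
  {b: True, v: True, l: True, f: False}


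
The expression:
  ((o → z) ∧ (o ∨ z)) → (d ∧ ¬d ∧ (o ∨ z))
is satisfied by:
  {z: False}


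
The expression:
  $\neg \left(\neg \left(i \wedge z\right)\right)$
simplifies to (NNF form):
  $i \wedge z$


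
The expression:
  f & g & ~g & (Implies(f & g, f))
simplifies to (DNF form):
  False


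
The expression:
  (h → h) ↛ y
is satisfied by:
  {y: False}


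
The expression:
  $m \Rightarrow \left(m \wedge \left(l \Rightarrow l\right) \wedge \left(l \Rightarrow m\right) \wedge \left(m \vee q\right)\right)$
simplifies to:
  $\text{True}$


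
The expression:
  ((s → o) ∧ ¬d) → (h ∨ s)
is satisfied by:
  {s: True, d: True, h: True}
  {s: True, d: True, h: False}
  {s: True, h: True, d: False}
  {s: True, h: False, d: False}
  {d: True, h: True, s: False}
  {d: True, h: False, s: False}
  {h: True, d: False, s: False}


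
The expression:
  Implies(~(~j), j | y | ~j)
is always true.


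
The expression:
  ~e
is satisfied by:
  {e: False}


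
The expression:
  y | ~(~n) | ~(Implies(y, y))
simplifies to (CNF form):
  n | y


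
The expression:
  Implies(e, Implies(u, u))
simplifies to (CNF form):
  True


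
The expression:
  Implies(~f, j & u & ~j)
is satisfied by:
  {f: True}


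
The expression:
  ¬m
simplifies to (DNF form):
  ¬m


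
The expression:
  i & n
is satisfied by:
  {i: True, n: True}


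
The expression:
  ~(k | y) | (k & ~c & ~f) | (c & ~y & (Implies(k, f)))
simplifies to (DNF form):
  (~k & ~y) | (c & f & ~y) | (f & k & ~f) | (c & ~c & ~y) | (c & ~k & ~y) | (f & ~f & ~y) | (f & ~k & ~y) | (k & ~c & ~f) | (k & ~f & ~k) | (k & ~k & ~y) | (c & f & k & ~f) | (c & f & k & ~y) | (~c & ~f & ~y) | (~c & ~k & ~y) | (~f & ~k & ~y) | (c & f & ~f & ~y) | (c & k & ~c & ~f) | (c & k & ~c & ~y) | (c & k & ~f & ~k) | (c & k & ~k & ~y) | (f & k & ~f & ~k) | (f & k & ~f & ~y) | (f & k & ~k & ~y) | (c & ~c & ~f & ~y) | (c & ~f & ~k & ~y) | (f & ~f & ~k & ~y) | (k & ~c & ~f & ~k) | (k & ~c & ~f & ~y) | (k & ~c & ~k & ~y) | (k & ~f & ~k & ~y) | (~c & ~f & ~k & ~y)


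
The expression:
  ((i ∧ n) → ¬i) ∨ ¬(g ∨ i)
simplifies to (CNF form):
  ¬i ∨ ¬n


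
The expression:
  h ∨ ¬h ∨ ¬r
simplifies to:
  True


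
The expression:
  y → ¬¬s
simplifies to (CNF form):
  s ∨ ¬y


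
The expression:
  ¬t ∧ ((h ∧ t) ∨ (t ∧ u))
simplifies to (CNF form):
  False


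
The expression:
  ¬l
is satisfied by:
  {l: False}


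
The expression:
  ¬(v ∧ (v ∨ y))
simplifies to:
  ¬v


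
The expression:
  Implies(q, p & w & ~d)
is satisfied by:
  {w: True, p: True, d: False, q: False}
  {w: True, d: False, p: False, q: False}
  {p: True, w: False, d: False, q: False}
  {w: False, d: False, p: False, q: False}
  {w: True, d: True, p: True, q: False}
  {w: True, d: True, p: False, q: False}
  {d: True, p: True, w: False, q: False}
  {d: True, w: False, p: False, q: False}
  {q: True, w: True, p: True, d: False}


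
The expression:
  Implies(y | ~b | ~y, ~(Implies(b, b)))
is never true.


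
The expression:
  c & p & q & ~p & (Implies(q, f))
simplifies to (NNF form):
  False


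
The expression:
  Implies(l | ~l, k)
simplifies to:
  k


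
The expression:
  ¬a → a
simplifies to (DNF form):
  a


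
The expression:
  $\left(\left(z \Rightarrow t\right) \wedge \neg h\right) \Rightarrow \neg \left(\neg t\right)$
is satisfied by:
  {t: True, z: True, h: True}
  {t: True, z: True, h: False}
  {t: True, h: True, z: False}
  {t: True, h: False, z: False}
  {z: True, h: True, t: False}
  {z: True, h: False, t: False}
  {h: True, z: False, t: False}


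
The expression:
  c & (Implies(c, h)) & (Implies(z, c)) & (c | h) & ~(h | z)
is never true.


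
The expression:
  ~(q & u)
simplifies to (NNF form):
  ~q | ~u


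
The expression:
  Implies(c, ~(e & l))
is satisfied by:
  {l: False, c: False, e: False}
  {e: True, l: False, c: False}
  {c: True, l: False, e: False}
  {e: True, c: True, l: False}
  {l: True, e: False, c: False}
  {e: True, l: True, c: False}
  {c: True, l: True, e: False}


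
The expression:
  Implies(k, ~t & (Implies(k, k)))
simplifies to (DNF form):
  ~k | ~t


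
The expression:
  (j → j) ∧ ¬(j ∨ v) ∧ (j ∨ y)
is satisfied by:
  {y: True, v: False, j: False}


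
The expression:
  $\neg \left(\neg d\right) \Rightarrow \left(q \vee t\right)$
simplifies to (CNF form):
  $q \vee t \vee \neg d$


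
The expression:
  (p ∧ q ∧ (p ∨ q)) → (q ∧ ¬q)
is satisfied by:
  {p: False, q: False}
  {q: True, p: False}
  {p: True, q: False}


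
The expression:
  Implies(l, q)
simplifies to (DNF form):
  q | ~l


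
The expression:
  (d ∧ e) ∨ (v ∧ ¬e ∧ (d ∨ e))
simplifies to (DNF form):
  (d ∧ e) ∨ (d ∧ v)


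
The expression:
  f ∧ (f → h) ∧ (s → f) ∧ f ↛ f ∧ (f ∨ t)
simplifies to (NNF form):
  False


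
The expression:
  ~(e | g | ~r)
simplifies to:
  r & ~e & ~g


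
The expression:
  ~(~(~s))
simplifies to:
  ~s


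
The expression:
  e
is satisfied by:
  {e: True}


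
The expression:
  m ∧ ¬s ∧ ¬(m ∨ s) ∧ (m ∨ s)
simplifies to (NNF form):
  False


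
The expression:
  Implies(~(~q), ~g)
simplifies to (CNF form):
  ~g | ~q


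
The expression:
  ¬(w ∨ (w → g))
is never true.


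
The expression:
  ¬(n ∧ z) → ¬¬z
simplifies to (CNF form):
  z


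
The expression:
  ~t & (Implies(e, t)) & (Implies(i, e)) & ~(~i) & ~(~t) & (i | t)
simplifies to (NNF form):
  False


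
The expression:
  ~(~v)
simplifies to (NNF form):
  v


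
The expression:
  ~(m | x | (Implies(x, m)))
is never true.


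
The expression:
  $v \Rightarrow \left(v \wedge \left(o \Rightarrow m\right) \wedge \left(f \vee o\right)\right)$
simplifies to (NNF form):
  $\left(f \wedge \neg o\right) \vee \left(m \wedge o\right) \vee \neg v$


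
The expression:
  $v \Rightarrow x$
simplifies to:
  $x \vee \neg v$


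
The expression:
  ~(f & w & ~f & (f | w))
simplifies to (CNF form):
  True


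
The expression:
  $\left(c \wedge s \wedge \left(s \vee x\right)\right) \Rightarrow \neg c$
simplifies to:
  $\neg c \vee \neg s$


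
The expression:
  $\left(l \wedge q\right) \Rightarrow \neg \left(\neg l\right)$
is always true.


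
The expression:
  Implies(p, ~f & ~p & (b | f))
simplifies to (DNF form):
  ~p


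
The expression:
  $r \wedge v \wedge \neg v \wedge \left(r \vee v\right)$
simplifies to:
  $\text{False}$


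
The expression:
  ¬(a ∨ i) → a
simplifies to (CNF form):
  a ∨ i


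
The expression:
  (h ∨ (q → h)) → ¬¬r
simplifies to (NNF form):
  r ∨ (q ∧ ¬h)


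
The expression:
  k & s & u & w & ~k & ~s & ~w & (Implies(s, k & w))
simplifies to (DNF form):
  False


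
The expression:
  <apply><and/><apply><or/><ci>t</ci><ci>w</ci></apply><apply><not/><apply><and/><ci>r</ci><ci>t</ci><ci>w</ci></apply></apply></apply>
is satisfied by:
  {w: True, t: False, r: False}
  {r: True, w: True, t: False}
  {t: True, w: True, r: False}
  {t: True, w: False, r: False}
  {r: True, t: True, w: False}


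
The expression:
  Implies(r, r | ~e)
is always true.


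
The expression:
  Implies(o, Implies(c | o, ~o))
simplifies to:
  ~o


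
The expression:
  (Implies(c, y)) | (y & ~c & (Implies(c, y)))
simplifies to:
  y | ~c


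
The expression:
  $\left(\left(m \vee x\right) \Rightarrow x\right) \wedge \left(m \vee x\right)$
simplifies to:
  $x$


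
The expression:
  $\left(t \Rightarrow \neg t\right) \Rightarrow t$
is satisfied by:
  {t: True}


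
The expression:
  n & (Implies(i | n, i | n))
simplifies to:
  n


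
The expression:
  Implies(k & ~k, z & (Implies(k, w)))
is always true.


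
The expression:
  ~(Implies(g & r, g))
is never true.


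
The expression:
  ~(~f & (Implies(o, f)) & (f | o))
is always true.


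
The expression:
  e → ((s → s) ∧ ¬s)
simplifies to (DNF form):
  ¬e ∨ ¬s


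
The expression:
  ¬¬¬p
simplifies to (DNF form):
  ¬p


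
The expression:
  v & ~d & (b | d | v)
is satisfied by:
  {v: True, d: False}


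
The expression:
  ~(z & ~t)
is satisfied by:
  {t: True, z: False}
  {z: False, t: False}
  {z: True, t: True}


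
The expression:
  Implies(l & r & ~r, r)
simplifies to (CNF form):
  True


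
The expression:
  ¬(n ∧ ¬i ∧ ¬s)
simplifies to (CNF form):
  i ∨ s ∨ ¬n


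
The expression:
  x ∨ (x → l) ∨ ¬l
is always true.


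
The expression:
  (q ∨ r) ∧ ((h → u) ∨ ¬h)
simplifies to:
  (q ∧ u) ∨ (q ∧ ¬h) ∨ (r ∧ u) ∨ (r ∧ ¬h)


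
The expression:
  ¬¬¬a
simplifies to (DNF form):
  ¬a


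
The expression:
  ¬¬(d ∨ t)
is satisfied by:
  {d: True, t: True}
  {d: True, t: False}
  {t: True, d: False}


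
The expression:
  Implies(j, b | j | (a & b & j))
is always true.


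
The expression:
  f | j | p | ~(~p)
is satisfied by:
  {j: True, p: True, f: True}
  {j: True, p: True, f: False}
  {j: True, f: True, p: False}
  {j: True, f: False, p: False}
  {p: True, f: True, j: False}
  {p: True, f: False, j: False}
  {f: True, p: False, j: False}


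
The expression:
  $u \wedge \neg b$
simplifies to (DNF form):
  $u \wedge \neg b$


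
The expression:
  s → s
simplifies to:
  True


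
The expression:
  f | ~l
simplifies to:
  f | ~l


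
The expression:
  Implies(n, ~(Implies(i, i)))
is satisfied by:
  {n: False}


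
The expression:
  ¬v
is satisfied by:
  {v: False}


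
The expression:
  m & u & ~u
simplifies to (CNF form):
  False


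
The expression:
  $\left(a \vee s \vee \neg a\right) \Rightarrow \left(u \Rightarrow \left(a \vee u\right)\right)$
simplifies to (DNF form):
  $\text{True}$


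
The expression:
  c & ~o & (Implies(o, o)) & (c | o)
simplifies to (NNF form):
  c & ~o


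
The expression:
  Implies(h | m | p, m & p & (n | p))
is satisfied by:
  {m: True, p: True, h: False}
  {m: True, p: True, h: True}
  {h: False, m: False, p: False}


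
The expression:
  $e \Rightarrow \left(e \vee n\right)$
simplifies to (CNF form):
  $\text{True}$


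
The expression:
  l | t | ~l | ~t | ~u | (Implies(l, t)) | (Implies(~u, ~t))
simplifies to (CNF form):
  True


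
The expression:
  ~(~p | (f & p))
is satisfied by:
  {p: True, f: False}


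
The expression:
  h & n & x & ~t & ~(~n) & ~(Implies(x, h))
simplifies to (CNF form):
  False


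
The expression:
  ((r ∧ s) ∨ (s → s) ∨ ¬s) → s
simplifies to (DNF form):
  s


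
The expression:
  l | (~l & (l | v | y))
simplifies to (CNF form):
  l | v | y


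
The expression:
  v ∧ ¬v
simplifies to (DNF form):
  False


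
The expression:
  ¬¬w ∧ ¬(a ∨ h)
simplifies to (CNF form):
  w ∧ ¬a ∧ ¬h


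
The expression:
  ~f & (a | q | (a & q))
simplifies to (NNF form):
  ~f & (a | q)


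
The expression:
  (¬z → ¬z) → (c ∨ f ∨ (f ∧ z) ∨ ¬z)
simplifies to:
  c ∨ f ∨ ¬z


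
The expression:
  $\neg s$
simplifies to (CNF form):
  $\neg s$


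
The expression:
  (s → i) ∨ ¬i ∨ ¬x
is always true.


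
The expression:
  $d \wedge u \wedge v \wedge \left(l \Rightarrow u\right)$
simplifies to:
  $d \wedge u \wedge v$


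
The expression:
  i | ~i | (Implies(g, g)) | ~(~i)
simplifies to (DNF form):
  True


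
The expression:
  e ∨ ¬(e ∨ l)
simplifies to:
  e ∨ ¬l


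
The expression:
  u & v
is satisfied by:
  {u: True, v: True}


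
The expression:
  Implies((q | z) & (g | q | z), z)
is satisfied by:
  {z: True, q: False}
  {q: False, z: False}
  {q: True, z: True}


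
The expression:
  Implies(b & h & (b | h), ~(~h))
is always true.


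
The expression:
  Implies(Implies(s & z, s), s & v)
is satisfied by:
  {s: True, v: True}


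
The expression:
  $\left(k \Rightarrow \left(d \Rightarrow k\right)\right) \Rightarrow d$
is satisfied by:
  {d: True}


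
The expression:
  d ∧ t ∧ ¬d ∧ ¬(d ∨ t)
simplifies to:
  False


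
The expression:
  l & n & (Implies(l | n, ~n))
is never true.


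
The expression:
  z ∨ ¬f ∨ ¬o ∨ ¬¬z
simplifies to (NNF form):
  z ∨ ¬f ∨ ¬o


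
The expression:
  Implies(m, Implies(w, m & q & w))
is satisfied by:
  {q: True, w: False, m: False}
  {w: False, m: False, q: False}
  {q: True, m: True, w: False}
  {m: True, w: False, q: False}
  {q: True, w: True, m: False}
  {w: True, q: False, m: False}
  {q: True, m: True, w: True}


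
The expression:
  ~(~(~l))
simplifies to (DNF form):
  ~l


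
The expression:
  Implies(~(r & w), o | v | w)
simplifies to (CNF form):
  o | v | w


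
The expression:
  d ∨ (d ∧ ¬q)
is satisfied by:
  {d: True}


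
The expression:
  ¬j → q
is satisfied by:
  {q: True, j: True}
  {q: True, j: False}
  {j: True, q: False}


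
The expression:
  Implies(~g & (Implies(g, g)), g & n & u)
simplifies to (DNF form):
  g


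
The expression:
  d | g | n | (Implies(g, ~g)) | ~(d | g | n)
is always true.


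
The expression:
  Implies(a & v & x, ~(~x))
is always true.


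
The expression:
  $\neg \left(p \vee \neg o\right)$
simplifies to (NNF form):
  $o \wedge \neg p$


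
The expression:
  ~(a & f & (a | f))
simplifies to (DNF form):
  ~a | ~f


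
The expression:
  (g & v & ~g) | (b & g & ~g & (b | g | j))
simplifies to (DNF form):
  False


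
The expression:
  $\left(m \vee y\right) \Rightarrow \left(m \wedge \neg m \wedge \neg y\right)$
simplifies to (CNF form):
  $\neg m \wedge \neg y$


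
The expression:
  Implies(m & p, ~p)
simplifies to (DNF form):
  ~m | ~p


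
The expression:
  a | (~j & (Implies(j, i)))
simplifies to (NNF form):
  a | ~j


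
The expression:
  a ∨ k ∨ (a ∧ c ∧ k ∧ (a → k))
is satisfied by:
  {a: True, k: True}
  {a: True, k: False}
  {k: True, a: False}


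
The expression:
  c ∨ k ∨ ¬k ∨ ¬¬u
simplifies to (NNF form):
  True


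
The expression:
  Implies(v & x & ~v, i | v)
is always true.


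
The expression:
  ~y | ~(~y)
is always true.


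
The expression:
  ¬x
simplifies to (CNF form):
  ¬x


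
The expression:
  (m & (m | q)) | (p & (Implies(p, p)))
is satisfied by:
  {m: True, p: True}
  {m: True, p: False}
  {p: True, m: False}


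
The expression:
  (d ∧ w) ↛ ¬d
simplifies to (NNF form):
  d ∧ w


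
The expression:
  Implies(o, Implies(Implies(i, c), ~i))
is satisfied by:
  {c: False, o: False, i: False}
  {i: True, c: False, o: False}
  {o: True, c: False, i: False}
  {i: True, o: True, c: False}
  {c: True, i: False, o: False}
  {i: True, c: True, o: False}
  {o: True, c: True, i: False}


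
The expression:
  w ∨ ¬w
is always true.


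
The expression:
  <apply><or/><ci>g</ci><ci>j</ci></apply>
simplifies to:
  <apply><or/><ci>g</ci><ci>j</ci></apply>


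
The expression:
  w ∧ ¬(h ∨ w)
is never true.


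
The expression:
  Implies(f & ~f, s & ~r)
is always true.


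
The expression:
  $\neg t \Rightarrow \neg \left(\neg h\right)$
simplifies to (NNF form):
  $h \vee t$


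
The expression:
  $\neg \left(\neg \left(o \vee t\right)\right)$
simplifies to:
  $o \vee t$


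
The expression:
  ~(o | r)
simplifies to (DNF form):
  ~o & ~r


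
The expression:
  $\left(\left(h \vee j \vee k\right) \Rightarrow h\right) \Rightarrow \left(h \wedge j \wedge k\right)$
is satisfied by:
  {j: True, k: True, h: False}
  {j: True, k: False, h: False}
  {k: True, j: False, h: False}
  {h: True, j: True, k: True}


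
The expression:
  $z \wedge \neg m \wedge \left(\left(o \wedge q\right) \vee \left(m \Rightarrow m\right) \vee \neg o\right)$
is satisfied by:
  {z: True, m: False}


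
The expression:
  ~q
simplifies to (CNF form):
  ~q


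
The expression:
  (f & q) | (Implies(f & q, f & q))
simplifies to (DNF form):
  True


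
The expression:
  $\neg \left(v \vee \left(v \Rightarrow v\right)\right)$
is never true.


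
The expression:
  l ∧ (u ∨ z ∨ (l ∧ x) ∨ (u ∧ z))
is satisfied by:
  {x: True, z: True, u: True, l: True}
  {x: True, z: True, l: True, u: False}
  {x: True, u: True, l: True, z: False}
  {x: True, l: True, u: False, z: False}
  {z: True, l: True, u: True, x: False}
  {z: True, l: True, u: False, x: False}
  {l: True, u: True, z: False, x: False}


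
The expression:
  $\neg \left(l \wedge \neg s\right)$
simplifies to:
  $s \vee \neg l$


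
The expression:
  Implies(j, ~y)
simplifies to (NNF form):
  ~j | ~y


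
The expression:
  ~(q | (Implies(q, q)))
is never true.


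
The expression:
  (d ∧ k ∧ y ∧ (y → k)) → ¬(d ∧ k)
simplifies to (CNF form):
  ¬d ∨ ¬k ∨ ¬y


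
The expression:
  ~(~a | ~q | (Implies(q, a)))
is never true.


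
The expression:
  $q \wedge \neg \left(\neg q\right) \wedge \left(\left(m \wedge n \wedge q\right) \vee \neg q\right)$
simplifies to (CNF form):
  $m \wedge n \wedge q$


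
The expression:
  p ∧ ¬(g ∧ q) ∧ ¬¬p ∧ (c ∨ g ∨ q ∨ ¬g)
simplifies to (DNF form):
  (p ∧ ¬g) ∨ (p ∧ ¬q)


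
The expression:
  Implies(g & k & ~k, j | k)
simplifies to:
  True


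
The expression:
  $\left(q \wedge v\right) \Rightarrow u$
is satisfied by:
  {u: True, v: False, q: False}
  {v: False, q: False, u: False}
  {u: True, q: True, v: False}
  {q: True, v: False, u: False}
  {u: True, v: True, q: False}
  {v: True, u: False, q: False}
  {u: True, q: True, v: True}


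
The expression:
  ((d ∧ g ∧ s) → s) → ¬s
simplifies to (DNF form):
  ¬s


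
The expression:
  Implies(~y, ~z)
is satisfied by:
  {y: True, z: False}
  {z: False, y: False}
  {z: True, y: True}


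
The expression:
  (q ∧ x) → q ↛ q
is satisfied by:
  {q: False, x: False}
  {x: True, q: False}
  {q: True, x: False}


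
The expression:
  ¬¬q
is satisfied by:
  {q: True}


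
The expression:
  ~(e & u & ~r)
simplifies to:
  r | ~e | ~u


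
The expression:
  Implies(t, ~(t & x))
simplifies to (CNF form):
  ~t | ~x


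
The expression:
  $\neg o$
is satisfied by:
  {o: False}


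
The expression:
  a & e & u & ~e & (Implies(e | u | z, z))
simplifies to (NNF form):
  False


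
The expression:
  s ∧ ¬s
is never true.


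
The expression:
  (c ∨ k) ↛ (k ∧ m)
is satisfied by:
  {c: True, m: False, k: False}
  {k: True, c: True, m: False}
  {k: True, c: False, m: False}
  {m: True, c: True, k: False}


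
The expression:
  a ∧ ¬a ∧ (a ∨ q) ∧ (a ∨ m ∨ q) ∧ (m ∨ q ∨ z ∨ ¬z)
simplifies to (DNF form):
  False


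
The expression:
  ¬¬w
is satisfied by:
  {w: True}


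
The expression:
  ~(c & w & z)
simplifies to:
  ~c | ~w | ~z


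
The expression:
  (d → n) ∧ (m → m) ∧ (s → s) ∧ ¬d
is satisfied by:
  {d: False}


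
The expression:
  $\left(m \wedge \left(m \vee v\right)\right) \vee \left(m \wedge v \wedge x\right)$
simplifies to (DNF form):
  $m$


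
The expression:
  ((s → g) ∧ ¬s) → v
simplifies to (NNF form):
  s ∨ v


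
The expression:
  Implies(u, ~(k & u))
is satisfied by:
  {u: False, k: False}
  {k: True, u: False}
  {u: True, k: False}


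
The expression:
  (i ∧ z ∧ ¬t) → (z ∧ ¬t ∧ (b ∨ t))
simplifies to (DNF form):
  b ∨ t ∨ ¬i ∨ ¬z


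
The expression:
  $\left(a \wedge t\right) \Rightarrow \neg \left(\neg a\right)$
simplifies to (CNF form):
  $\text{True}$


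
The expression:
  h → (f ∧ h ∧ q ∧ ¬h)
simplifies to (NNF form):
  ¬h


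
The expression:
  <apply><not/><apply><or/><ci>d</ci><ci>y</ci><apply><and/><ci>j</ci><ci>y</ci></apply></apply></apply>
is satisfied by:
  {d: False, y: False}


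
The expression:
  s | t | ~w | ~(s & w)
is always true.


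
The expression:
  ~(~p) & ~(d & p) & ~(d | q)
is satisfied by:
  {p: True, q: False, d: False}


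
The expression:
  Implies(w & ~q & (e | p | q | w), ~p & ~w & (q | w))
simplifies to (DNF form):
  q | ~w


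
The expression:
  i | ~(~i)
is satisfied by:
  {i: True}


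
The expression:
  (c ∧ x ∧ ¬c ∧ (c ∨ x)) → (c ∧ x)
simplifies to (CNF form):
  True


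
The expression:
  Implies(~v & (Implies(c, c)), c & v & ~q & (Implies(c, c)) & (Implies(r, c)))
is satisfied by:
  {v: True}


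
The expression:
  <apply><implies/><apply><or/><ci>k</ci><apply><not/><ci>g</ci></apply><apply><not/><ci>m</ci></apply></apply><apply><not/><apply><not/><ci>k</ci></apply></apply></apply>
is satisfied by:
  {k: True, g: True, m: True}
  {k: True, g: True, m: False}
  {k: True, m: True, g: False}
  {k: True, m: False, g: False}
  {g: True, m: True, k: False}


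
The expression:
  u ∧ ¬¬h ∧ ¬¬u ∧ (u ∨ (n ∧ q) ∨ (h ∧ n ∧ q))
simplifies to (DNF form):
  h ∧ u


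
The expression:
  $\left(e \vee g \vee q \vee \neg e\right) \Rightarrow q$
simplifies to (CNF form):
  $q$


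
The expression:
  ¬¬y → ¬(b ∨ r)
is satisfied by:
  {r: False, y: False, b: False}
  {b: True, r: False, y: False}
  {r: True, b: False, y: False}
  {b: True, r: True, y: False}
  {y: True, b: False, r: False}


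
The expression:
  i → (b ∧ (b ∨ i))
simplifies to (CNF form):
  b ∨ ¬i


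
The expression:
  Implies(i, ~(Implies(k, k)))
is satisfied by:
  {i: False}


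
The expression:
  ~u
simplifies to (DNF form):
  ~u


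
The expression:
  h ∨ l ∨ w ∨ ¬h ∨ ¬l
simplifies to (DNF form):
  True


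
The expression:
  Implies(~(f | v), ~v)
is always true.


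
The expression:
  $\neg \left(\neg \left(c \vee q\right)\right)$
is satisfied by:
  {q: True, c: True}
  {q: True, c: False}
  {c: True, q: False}


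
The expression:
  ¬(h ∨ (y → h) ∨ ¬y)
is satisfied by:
  {y: True, h: False}


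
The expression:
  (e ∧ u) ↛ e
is never true.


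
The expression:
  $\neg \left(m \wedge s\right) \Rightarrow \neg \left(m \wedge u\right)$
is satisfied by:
  {s: True, u: False, m: False}
  {u: False, m: False, s: False}
  {s: True, m: True, u: False}
  {m: True, u: False, s: False}
  {s: True, u: True, m: False}
  {u: True, s: False, m: False}
  {s: True, m: True, u: True}


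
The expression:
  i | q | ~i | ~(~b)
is always true.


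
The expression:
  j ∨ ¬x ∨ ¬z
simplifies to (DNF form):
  j ∨ ¬x ∨ ¬z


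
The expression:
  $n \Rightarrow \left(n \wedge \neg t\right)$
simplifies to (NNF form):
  $\neg n \vee \neg t$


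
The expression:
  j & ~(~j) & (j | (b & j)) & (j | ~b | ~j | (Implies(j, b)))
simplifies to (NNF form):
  j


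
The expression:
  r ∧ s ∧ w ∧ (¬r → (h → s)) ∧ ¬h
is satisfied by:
  {r: True, w: True, s: True, h: False}


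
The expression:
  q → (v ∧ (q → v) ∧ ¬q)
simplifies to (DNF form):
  ¬q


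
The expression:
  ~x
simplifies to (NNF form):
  ~x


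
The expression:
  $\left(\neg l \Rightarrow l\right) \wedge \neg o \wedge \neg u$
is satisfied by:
  {l: True, u: False, o: False}


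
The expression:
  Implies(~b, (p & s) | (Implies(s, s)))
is always true.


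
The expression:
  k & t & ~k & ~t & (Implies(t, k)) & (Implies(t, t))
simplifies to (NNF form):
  False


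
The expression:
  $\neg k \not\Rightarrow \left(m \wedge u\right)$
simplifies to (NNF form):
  $\neg k \wedge \left(\neg m \vee \neg u\right)$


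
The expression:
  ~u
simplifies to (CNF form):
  ~u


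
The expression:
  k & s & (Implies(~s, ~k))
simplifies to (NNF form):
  k & s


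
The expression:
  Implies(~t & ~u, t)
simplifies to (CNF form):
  t | u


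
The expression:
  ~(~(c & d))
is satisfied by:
  {c: True, d: True}


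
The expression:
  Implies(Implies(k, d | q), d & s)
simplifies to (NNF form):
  (d | k) & (d | ~q) & (s | ~d)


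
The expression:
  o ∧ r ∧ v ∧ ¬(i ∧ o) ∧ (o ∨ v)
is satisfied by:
  {r: True, o: True, v: True, i: False}


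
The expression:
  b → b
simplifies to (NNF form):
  True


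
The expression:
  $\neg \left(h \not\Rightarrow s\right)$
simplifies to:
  $s \vee \neg h$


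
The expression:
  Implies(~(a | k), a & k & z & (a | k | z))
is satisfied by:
  {a: True, k: True}
  {a: True, k: False}
  {k: True, a: False}


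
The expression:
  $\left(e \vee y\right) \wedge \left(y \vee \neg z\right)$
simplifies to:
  $y \vee \left(e \wedge \neg z\right)$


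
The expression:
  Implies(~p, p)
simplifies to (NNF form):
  p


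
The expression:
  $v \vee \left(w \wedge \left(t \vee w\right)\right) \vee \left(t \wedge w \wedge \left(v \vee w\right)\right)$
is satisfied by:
  {v: True, w: True}
  {v: True, w: False}
  {w: True, v: False}


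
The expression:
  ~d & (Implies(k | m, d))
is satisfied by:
  {d: False, k: False, m: False}


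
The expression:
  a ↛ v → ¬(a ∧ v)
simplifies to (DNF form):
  True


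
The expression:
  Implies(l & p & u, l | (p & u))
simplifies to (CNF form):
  True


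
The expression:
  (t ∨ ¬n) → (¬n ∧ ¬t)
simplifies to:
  ¬t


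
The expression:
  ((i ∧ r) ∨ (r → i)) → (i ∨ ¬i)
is always true.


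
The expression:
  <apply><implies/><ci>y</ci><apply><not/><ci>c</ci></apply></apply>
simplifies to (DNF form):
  <apply><or/><apply><not/><ci>c</ci></apply><apply><not/><ci>y</ci></apply></apply>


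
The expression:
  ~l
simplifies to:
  ~l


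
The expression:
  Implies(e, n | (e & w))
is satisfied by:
  {w: True, n: True, e: False}
  {w: True, e: False, n: False}
  {n: True, e: False, w: False}
  {n: False, e: False, w: False}
  {w: True, n: True, e: True}
  {w: True, e: True, n: False}
  {n: True, e: True, w: False}


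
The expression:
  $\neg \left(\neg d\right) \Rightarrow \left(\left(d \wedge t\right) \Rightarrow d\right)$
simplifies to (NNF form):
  $\text{True}$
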